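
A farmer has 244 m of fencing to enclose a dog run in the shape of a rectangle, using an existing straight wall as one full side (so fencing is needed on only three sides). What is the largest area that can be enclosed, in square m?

7442

Let the sides perpendicular to the wall have length x and the parallel side y, so 2x + y = 244 and the area is A = xy = x(244 − 2x).
A'(x) = 244 − 4x = 0 gives x = 61, and A''(x) = −4 < 0 confirms a maximum.
Then y = 244 − 2·61 = 122 and A = 7442.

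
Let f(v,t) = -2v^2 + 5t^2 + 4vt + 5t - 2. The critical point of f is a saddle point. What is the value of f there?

∂f/∂v = -4v + 4t = 0 and ∂f/∂t = 4v + 10t + 5 = 0, so (v, t) = (-5/14, -5/14).
The Hessian has f_{vv} = -4, f_{tt} = 10, f_{vt} = 4, giving D = -56 < 0, so the point is a saddle point.
f(-5/14, -5/14) = -81/28.

-81/28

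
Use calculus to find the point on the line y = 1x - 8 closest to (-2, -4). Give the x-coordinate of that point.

1

Minimize D(x)^2 = (x + 2)^2 + (x - 4)^2.
d/dx[D^2] = 2(x + 2) + 2·1·(x - 4) = 0 ⇒ x = 1.
Then y = -7 and the distance is √(18) ≈ 4.2426.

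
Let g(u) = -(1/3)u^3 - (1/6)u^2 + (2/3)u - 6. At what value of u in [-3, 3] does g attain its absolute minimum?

Differentiating, g'(u) = -u^2 - (1/3)u + 2/3; which vanishes at u = -1 and u = 2/3.
Evaluating at the critical points and endpoints: g(-3) = -1/2, g(-1) = -13/2, g(2/3) = -464/81, g(3) = -29/2.
The minimum over the interval is -29/2, attained at u = 3.

3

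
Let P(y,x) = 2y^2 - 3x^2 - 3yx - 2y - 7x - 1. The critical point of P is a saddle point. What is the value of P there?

∂P/∂y = 4y - 3x - 2 = 0 and ∂P/∂x = -3y - 6x - 7 = 0, so (y, x) = (-3/11, -34/33).
The Hessian has P_{yy} = 4, P_{xx} = -6, P_{yx} = -3, giving D = -33 < 0, so the point is a saddle point.
P(-3/11, -34/33) = 95/33.

95/33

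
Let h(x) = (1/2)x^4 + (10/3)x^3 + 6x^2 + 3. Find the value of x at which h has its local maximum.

Critical points: h'(x) = 2x^3 + 10x^2 + 12x vanishes at x = -3, -2, 0.
Second-derivative test with h''(x) = 6x^2 + 20x + 12: h''(-3) = 6 > 0 ⇒ local minimum; h''(-2) = -4 < 0 ⇒ local maximum; h''(0) = 12 > 0 ⇒ local minimum.
So the local maximum value is h(-2) = 25/3.

-2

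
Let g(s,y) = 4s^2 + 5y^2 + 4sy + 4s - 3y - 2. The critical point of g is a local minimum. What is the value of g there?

-73/16

∂g/∂s = 8s + 4y + 4 = 0 and ∂g/∂y = 4s + 10y - 3 = 0, so (s, y) = (-13/16, 5/8).
The Hessian has g_{ss} = 8, g_{yy} = 10, g_{sy} = 4, giving D = 64 > 0 with g_{ss} > 0, so the point is a local minimum.
g(-13/16, 5/8) = -73/16.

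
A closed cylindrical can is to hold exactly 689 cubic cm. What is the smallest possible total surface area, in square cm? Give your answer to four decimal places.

With radius r and height h, πr²h = 689 so h = 689/(πr²), and S(r) = 2πr² + 2πrh = 2πr² + 2·689/r.
S'(r) = 4πr − 2·689/r² = 0 ⇒ r³ = 689/(2π), so r ≈ 4.7864 and h = 2r ≈ 9.5729.
S''(r) = 4π + 4·689/r³ > 0, so this is the minimum; S ≈ 431.8445.

431.8445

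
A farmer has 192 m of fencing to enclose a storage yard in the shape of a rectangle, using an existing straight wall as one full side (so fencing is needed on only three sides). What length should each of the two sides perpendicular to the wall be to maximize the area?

Let the sides perpendicular to the wall have length x and the parallel side y, so 2x + y = 192 and the area is A = xy = x(192 − 2x).
A'(x) = 192 − 4x = 0 gives x = 48, and A''(x) = −4 < 0 confirms a maximum.
Then y = 192 − 2·48 = 96 and A = 4608.

48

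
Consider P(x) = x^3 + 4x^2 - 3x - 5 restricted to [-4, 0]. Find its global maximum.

Differentiating, P'(x) = 3x^2 + 8x - 3; whose only zero in [-4, 0] is x = -3.
Evaluating at the critical points and endpoints: P(-4) = 7,  P(-3) = 13,  P(0) = -5.
So the maximum is P(-3) = 13.

13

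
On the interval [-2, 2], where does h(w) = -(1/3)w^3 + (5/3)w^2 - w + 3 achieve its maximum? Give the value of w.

The derivative is -w^2 + (10/3)w - 1, whose only zero in [-2, 2] is w = 1/3.
Evaluating at the critical points and endpoints: h(-2) = 43/3, h(1/3) = 230/81, h(2) = 5.
So the maximum is h(-2) = 43/3.

-2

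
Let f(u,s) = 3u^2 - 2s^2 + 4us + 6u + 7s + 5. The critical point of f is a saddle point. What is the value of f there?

107/40

∂f/∂u = 6u + 4s + 6 = 0 and ∂f/∂s = 4u - 4s + 7 = 0, so (u, s) = (-13/10, 9/20).
The Hessian has f_{uu} = 6, f_{ss} = -4, f_{us} = 4, giving D = -40 < 0, so the point is a saddle point.
f(-13/10, 9/20) = 107/40.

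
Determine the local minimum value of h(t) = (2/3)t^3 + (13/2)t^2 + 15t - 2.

-97/8

h'(t) = 2t^2 + 13t + 15. Setting h'(t) = 0 gives t ∈ {-5, -3/2}.
h''(t) = 4t + 13. h''(-5) = -7 < 0 ⇒ local maximum; h''(-3/2) = 7 > 0 ⇒ local minimum.
Thus h has its local minimum at t = -3/2, with value -97/8.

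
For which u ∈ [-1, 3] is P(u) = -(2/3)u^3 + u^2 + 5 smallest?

The derivative is -2u^2 + 2u, which vanishes at u = 0 and u = 1.
Compare values at every candidate in [-1, 3]: P(-1) = 20/3; P(0) = 5; P(1) = 16/3; P(3) = -4.
So the minimum is P(3) = -4.

3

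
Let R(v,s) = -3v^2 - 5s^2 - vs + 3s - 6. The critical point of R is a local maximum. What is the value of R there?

∂R/∂v = -6v - s = 0 and ∂R/∂s = -v - 10s + 3 = 0, so (v, s) = (-3/59, 18/59).
The Hessian has R_{vv} = -6, R_{ss} = -10, R_{vs} = -1, giving D = 59 > 0 with R_{vv} < 0, so the point is a local maximum.
R(-3/59, 18/59) = -327/59.

-327/59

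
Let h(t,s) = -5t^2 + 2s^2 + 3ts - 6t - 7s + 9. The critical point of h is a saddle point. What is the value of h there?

∂h/∂t = -10t + 3s - 6 = 0 and ∂h/∂s = 3t + 4s - 7 = 0, so (t, s) = (-3/49, 88/49).
The Hessian has h_{tt} = -10, h_{ss} = 4, h_{ts} = 3, giving D = -49 < 0, so the point is a saddle point.
h(-3/49, 88/49) = 142/49.

142/49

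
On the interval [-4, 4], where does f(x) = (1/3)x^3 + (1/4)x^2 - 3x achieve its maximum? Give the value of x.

4

Differentiating, f'(x) = x^2 + (1/2)x - 3; which vanishes at x = -2 and x = 3/2.
Compare values at every candidate in [-4, 4]: f(-4) = -16/3,  f(-2) = 13/3,  f(3/2) = -45/16,  f(4) = 40/3.
Hence the absolute maximum is 40/3 at x = 4.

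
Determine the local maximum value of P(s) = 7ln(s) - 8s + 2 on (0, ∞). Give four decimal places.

-5.9347

P'(s) = 7/s − 8 = 0 gives s = 7/8.
P''(s) = -7/s², which is negative for s > 0, so this is a local maximum.
P(7/8) = 7·ln(7/8) - 7 + 2 ≈ -5.9347.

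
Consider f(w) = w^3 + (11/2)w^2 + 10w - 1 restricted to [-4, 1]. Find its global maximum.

The derivative is 3w^2 + 11w + 10, which vanishes at w = -2 and w = -5/3.
Evaluating at the critical points and endpoints: f(-4) = -17; f(-2) = -7; f(-5/3) = -379/54; f(1) = 31/2.
So the maximum is f(1) = 31/2.

31/2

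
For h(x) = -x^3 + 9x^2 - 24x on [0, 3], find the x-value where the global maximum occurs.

0

Differentiating, h'(x) = -3x^2 + 18x - 24; whose only zero in [0, 3] is x = 2.
Candidates: h(0) = 0,  h(2) = -20,  h(3) = -18.
The maximum over the interval is 0, attained at x = 0.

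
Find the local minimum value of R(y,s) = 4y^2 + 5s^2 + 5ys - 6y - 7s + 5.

∂R/∂y = 8y + 5s - 6 = 0 and ∂R/∂s = 5y + 10s - 7 = 0, so (y, s) = (5/11, 26/55).
The Hessian has R_{yy} = 8, R_{ss} = 10, R_{ys} = 5, giving D = 55 > 0 with R_{yy} > 0, so the point is a local minimum.
R(5/11, 26/55) = 109/55.

109/55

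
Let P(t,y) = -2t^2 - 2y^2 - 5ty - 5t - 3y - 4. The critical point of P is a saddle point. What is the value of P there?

∂P/∂t = -4t - 5y - 5 = 0 and ∂P/∂y = -5t - 4y - 3 = 0, so (t, y) = (5/9, -13/9).
The Hessian has P_{tt} = -4, P_{yy} = -4, P_{ty} = -5, giving D = -9 < 0, so the point is a saddle point.
P(5/9, -13/9) = -29/9.

-29/9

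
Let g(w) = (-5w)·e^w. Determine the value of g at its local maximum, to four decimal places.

1.8394

Differentiating with the product rule gives g'(w) = (-5w - 5)·e^w. Since e^w > 0, the only critical point is w = -1.
g''(-1) has the same sign as -5 < 0, so this is a local maximum.
g(-1) = (5)·e^(-1) ≈ 1.8394.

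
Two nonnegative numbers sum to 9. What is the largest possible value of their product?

With x + y = 9, the product is P(x) = x(9 − x).
P'(x) = 9 − 2x = 0 gives x = 9/2; P'' = −2 < 0, so this is the maximum.
P = 9/2·9/2 = 81/4.

81/4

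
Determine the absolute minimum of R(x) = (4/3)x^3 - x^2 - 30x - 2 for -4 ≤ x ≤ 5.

R'(x) = 4x^2 - 2x - 30, which vanishes at x = -5/2 and x = 3.
Candidates: R(-4) = 50/3; R(-5/2) = 551/12; R(3) = -65; R(5) = -31/3.
So the minimum is R(3) = -65.

-65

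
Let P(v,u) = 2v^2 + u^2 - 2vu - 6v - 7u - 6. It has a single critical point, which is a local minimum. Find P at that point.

-121/2

∂P/∂v = 4v - 2u - 6 = 0 and ∂P/∂u = -2v + 2u - 7 = 0, so (v, u) = (13/2, 10).
The Hessian has P_{vv} = 4, P_{uu} = 2, P_{vu} = -2, giving D = 4 > 0 with P_{vv} > 0, so the point is a local minimum.
P(13/2, 10) = -121/2.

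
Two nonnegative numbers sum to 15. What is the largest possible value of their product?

With x + y = 15, the product is P(x) = x(15 − x).
P'(x) = 15 − 2x = 0 gives x = 15/2; P'' = −2 < 0, so this is the maximum.
P = 15/2·15/2 = 225/4.

225/4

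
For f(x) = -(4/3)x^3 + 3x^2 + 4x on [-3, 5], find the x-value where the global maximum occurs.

f'(x) = -4x^2 + 6x + 4, which vanishes at x = -1/2 and x = 2.
Evaluating at the critical points and endpoints: f(-3) = 51; f(-1/2) = -13/12; f(2) = 28/3; f(5) = -215/3.
The maximum over the interval is 51, attained at x = -3.

-3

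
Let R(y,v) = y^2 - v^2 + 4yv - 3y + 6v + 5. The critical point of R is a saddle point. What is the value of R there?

199/20

∂R/∂y = 2y + 4v - 3 = 0 and ∂R/∂v = 4y - 2v + 6 = 0, so (y, v) = (-9/10, 6/5).
The Hessian has R_{yy} = 2, R_{vv} = -2, R_{yv} = 4, giving D = -20 < 0, so the point is a saddle point.
R(-9/10, 6/5) = 199/20.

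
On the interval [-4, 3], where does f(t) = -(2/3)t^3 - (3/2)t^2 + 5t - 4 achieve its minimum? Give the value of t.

The derivative is -2t^2 - 3t + 5, which vanishes at t = -5/2 and t = 1.
Evaluating at the critical points and endpoints: f(-4) = -16/3; f(-5/2) = -371/24; f(1) = -7/6; f(3) = -41/2.
So the minimum is f(3) = -41/2.

3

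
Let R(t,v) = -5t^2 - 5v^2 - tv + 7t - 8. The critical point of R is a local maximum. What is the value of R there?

-547/99

∂R/∂t = -10t - v + 7 = 0 and ∂R/∂v = -t - 10v = 0, so (t, v) = (70/99, -7/99).
The Hessian has R_{tt} = -10, R_{vv} = -10, R_{tv} = -1, giving D = 99 > 0 with R_{tt} < 0, so the point is a local maximum.
R(70/99, -7/99) = -547/99.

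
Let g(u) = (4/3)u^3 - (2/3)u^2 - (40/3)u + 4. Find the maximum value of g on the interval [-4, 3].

1474/81

g'(u) = 4u^2 - (4/3)u - 40/3, which vanishes at u = -5/3 and u = 2.
Evaluating at the critical points and endpoints: g(-4) = -116/3, g(-5/3) = 1474/81, g(2) = -44/3, g(3) = -6.
So the maximum is g(-5/3) = 1474/81.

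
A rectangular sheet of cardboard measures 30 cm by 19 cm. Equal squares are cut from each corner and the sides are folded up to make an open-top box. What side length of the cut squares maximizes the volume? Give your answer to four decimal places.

With cut size x, the volume is V(x) = x(30 − 2x)(19 − 2x) for 0 < x < 9.5.
V'(x) = 12x^2 − 196x + 570. Setting V'(x) = 0 gives x ≈ 3.7855 (the root in (0, 9.5)).
V''(x) = 24x − 196 is negative there, so this is the maximum; V ≈ 970.3790.

3.7855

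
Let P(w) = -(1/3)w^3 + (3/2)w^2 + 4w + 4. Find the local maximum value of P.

68/3

P'(w) = -w^2 + 3w + 4 = 0 at w = -1, 4.
P''(w) = -2w + 3. P''(-1) = 5 > 0 ⇒ local minimum; P''(4) = -5 < 0 ⇒ local maximum.
Thus P has its local maximum at w = 4, with value 68/3.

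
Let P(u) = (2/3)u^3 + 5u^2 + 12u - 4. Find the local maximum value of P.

P'(u) = 2u^2 + 10u + 12 = 0 at u = -3, -2.
Second-derivative test with P''(u) = 4u + 10: P''(-3) = -2 < 0 ⇒ local maximum; P''(-2) = 2 > 0 ⇒ local minimum.
So the local maximum value is P(-3) = -13.

-13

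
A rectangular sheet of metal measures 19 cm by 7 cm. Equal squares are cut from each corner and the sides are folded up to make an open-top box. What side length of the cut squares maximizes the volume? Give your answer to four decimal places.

With cut size x, the volume is V(x) = x(19 − 2x)(7 − 2x) for 0 < x < 3.5.
V'(x) = 12x^2 − 104x + 133. Setting V'(x) = 0 gives x ≈ 1.5594 (the root in (0, 3.5)).
V''(x) = 24x − 104 is negative there, so this is the maximum; V ≈ 96.1185.

1.5594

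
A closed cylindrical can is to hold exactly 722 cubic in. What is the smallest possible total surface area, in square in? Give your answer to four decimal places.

445.5256

With radius r and height h, πr²h = 722 so h = 722/(πr²), and S(r) = 2πr² + 2πrh = 2πr² + 2·722/r.
S'(r) = 4πr − 2·722/r² = 0 ⇒ r³ = 722/(2π), so r ≈ 4.8617 and h = 2r ≈ 9.7233.
S''(r) = 4π + 4·722/r³ > 0, so this is the minimum; S ≈ 445.5256.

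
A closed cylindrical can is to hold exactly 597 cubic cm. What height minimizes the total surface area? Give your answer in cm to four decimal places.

With radius r and height h, πr²h = 597 so h = 597/(πr²), and S(r) = 2πr² + 2πrh = 2πr² + 2·597/r.
S'(r) = 4πr − 2·597/r² = 0 ⇒ r³ = 597/(2π), so r ≈ 4.5632 and h = 2r ≈ 9.1263.
S''(r) = 4π + 4·597/r³ > 0, so this is the minimum; S ≈ 392.4920.

9.1263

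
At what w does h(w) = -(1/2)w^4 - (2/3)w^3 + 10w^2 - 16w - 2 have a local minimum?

1

h'(w) = -2w^3 - 2w^2 + 20w - 16. Setting h'(w) = 0 gives w ∈ {-4, 1, 2}.
h''(w) = -6w^2 - 4w + 20. h''(-4) = -60 < 0 ⇒ local maximum; h''(1) = 10 > 0 ⇒ local minimum; h''(2) = -12 < 0 ⇒ local maximum.
The local minimum is h(1) = -55/6.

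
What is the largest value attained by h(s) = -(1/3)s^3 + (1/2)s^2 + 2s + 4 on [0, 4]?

h'(s) = -s^2 + s + 2, whose only zero in [0, 4] is s = 2.
Candidates: h(0) = 4; h(2) = 22/3; h(4) = -4/3.
So the maximum is h(2) = 22/3.

22/3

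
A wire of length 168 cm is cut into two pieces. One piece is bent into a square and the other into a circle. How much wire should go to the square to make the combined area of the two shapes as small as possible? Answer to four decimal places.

Let x be the length used for the square. Square side x/4; circle radius (168−x)/(2π).
A(x) = (x/4)² + π·((168−x)/(2π))² = x²/16 + (168−x)²/(4π) for 0 ≤ x ≤ 168. A'(x) = x/8 − (168−x)/(2π) = 0 gives x = 4·168/(π+4) ≈ 94.0967.
A'' = 1/8 + 1/(2π) > 0, so this gives the minimum combined area; x ≈ 94.0967 cm to the square.

94.0967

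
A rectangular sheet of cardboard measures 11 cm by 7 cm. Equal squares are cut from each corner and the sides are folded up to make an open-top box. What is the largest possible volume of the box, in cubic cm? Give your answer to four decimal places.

With cut size x, the volume is V(x) = x(11 − 2x)(7 − 2x) for 0 < x < 3.5.
V'(x) = 12x^2 − 72x + 77. Setting V'(x) = 0 gives x ≈ 1.3927 (the root in (0, 3.5)).
V''(x) = 24x − 72 is negative there, so this is the maximum; V ≈ 48.2170.

48.2170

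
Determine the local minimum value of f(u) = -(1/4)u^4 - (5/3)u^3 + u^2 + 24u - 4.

Critical points: f'(u) = -u^3 - 5u^2 + 2u + 24 vanishes at u = -4, -3, 2.
Since f''(u) = -3u^2 - 10u + 2, we get f''(-4) = -6 < 0 ⇒ local maximum; f''(-3) = 5 > 0 ⇒ local minimum; f''(2) = -30 < 0 ⇒ local maximum.
Thus f has its local minimum at u = -3, with value -169/4.

-169/4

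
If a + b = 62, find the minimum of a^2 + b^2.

1922

With a + b = 62, a^2 + b^2 = a^2 + (62 − a)^2.
The derivative 2a − 2(62 − a) = 4a − 124 vanishes at a = 31; second derivative 4 > 0, a minimum.
The minimum is 2·(31)^2 = 1922.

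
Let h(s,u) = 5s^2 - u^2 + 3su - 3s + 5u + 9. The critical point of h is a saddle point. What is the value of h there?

∂h/∂s = 10s + 3u - 3 = 0 and ∂h/∂u = 3s - 2u + 5 = 0, so (s, u) = (-9/29, 59/29).
The Hessian has h_{ss} = 10, h_{uu} = -2, h_{su} = 3, giving D = -29 < 0, so the point is a saddle point.
h(-9/29, 59/29) = 422/29.

422/29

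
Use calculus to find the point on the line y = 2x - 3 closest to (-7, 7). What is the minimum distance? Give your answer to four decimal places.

10.7331

Minimize D(x)^2 = (x + 7)^2 + (2x - 10)^2.
d/dx[D^2] = 2(x + 7) + 2·2·(2x - 10) = 0 ⇒ x = 13/5.
Then y = 11/5 and the distance is √(576/5) ≈ 10.7331.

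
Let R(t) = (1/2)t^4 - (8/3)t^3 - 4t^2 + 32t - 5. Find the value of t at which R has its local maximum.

R'(t) = 2t^3 - 8t^2 - 8t + 32 = 0 at t = -2, 2, 4.
Second-derivative test with R''(t) = 6t^2 - 16t - 8: R''(-2) = 48 > 0 ⇒ local minimum; R''(2) = -16 < 0 ⇒ local maximum; R''(4) = 24 > 0 ⇒ local minimum.
Thus R has its local maximum at t = 2, with value 89/3.

2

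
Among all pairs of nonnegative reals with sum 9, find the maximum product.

81/4

With x + y = 9, the product is P(x) = x(9 − x).
P'(x) = 9 − 2x = 0 gives x = 9/2; P'' = −2 < 0, so this is the maximum.
P = 9/2·9/2 = 81/4.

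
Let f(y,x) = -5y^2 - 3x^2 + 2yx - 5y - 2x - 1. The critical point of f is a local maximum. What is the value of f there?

59/56

∂f/∂y = -10y + 2x - 5 = 0 and ∂f/∂x = 2y - 6x - 2 = 0, so (y, x) = (-17/28, -15/28).
The Hessian has f_{yy} = -10, f_{xx} = -6, f_{yx} = 2, giving D = 56 > 0 with f_{yy} < 0, so the point is a local maximum.
f(-17/28, -15/28) = 59/56.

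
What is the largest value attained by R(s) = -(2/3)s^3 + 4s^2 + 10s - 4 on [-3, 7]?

R'(s) = -2s^2 + 8s + 10, which vanishes at s = -1 and s = 5.
Evaluating at the critical points and endpoints: R(-3) = 20; R(-1) = -28/3; R(5) = 188/3; R(7) = 100/3.
Hence the absolute maximum is 188/3 at s = 5.

188/3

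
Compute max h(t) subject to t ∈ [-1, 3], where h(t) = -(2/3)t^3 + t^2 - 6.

-13/3

The derivative is -2t^2 + 2t, which vanishes at t = 0 and t = 1.
Evaluating at the critical points and endpoints: h(-1) = -13/3, h(0) = -6, h(1) = -17/3, h(3) = -15.
The maximum over the interval is -13/3, attained at t = -1.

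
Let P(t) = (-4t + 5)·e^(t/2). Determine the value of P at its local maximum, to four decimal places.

Differentiating with the product rule gives P'(t) = (-2t - 3/2)·e^(t/2). Since e^(t/2) > 0, the only critical point is t = -3/4.
P''(-3/4) has the same sign as -2 < 0, so this is a local maximum.
P(-3/4) = (8)·e^(-3/8) ≈ 5.4983.

5.4983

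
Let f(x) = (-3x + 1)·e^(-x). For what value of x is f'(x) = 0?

f'(x) = (-3)·e^(-x) + (-3x + 1)·(-1)·e^(-x) = (3x - 4)·e^(-x). Since e^(-x) > 0, the only critical point is x = 4/3.
f''(4/3) has the same sign as 3 > 0, so this is a local minimum.
f(4/3) = (-3)·e^(-4/3) ≈ -0.7908.

4/3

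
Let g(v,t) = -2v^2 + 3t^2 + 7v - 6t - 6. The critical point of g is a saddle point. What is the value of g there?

-23/8

∂g/∂v = -4v + 7 = 0 and ∂g/∂t = 6t - 6 = 0, so (v, t) = (7/4, 1).
The Hessian has g_{vv} = -4, g_{tt} = 6, g_{vt} = 0, giving D = -24 < 0, so the point is a saddle point.
g(7/4, 1) = -23/8.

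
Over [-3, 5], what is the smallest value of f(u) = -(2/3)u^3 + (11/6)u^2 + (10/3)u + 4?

Differentiating, f'(u) = -2u^2 + (11/3)u + 10/3; which vanishes at u = -2/3 and u = 5/2.
Compare values at every candidate in [-3, 5]: f(-3) = 57/2,  f(-2/3) = 226/81,  f(5/2) = 107/8,  f(5) = -101/6.
The minimum over the interval is -101/6, attained at u = 5.

-101/6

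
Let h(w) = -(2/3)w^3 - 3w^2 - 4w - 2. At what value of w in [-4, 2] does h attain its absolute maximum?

Differentiating, h'(w) = -2w^2 - 6w - 4; which vanishes at w = -2 and w = -1.
Evaluating at the critical points and endpoints: h(-4) = 26/3,  h(-2) = -2/3,  h(-1) = -1/3,  h(2) = -82/3.
Hence the absolute maximum is 26/3 at w = -4.

-4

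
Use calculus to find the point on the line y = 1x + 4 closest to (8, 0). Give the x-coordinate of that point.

2

Minimize D(x)^2 = (x - 8)^2 + (x + 4)^2.
d/dx[D^2] = 2(x - 8) + 2·1·(x + 4) = 0 ⇒ x = 2.
Then y = 6 and the distance is √(72) ≈ 8.4853.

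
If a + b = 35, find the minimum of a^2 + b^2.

With a + b = 35, a^2 + b^2 = a^2 + (35 − a)^2.
The derivative 2a − 2(35 − a) = 4a − 70 vanishes at a = 35/2; second derivative 4 > 0, a minimum.
The minimum is 2·(35/2)^2 = 1225/2.

1225/2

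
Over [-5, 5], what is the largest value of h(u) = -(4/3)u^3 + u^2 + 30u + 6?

69

h'(u) = -4u^2 + 2u + 30, which vanishes at u = -5/2 and u = 3.
Candidates: h(-5) = 143/3, h(-5/2) = -503/12, h(3) = 69, h(5) = 43/3.
The maximum over the interval is 69, attained at u = 3.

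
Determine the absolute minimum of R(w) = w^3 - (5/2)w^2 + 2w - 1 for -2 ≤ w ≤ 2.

The derivative is 3w^2 - 5w + 2, which vanishes at w = 2/3 and w = 1.
Candidates: R(-2) = -23; R(2/3) = -13/27; R(1) = -1/2; R(2) = 1.
So the minimum is R(-2) = -23.

-23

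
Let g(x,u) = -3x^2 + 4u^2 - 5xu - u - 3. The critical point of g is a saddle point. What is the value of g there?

-222/73

∂g/∂x = -6x - 5u = 0 and ∂g/∂u = -5x + 8u - 1 = 0, so (x, u) = (-5/73, 6/73).
The Hessian has g_{xx} = -6, g_{uu} = 8, g_{xu} = -5, giving D = -73 < 0, so the point is a saddle point.
g(-5/73, 6/73) = -222/73.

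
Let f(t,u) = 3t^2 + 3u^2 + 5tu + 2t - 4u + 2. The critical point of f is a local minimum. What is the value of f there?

∂f/∂t = 6t + 5u + 2 = 0 and ∂f/∂u = 5t + 6u - 4 = 0, so (t, u) = (-32/11, 34/11).
The Hessian has f_{tt} = 6, f_{uu} = 6, f_{tu} = 5, giving D = 11 > 0 with f_{tt} > 0, so the point is a local minimum.
f(-32/11, 34/11) = -78/11.

-78/11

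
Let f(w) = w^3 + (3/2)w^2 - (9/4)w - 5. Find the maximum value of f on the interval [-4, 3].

115/4

f'(w) = 3w^2 + 3w - 9/4, which vanishes at w = -3/2 and w = 1/2.
Candidates: f(-4) = -36,  f(-3/2) = -13/8,  f(1/2) = -45/8,  f(3) = 115/4.
The maximum over the interval is 115/4, attained at w = 3.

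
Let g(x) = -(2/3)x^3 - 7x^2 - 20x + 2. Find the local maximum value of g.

58/3

g'(x) = -2x^2 - 14x - 20 = 0 at x = -5, -2.
Second-derivative test with g''(x) = -4x - 14: g''(-5) = 6 > 0 ⇒ local minimum; g''(-2) = -6 < 0 ⇒ local maximum.
Thus g has its local maximum at x = -2, with value 58/3.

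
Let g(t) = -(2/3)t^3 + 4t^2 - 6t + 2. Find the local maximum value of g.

2

Critical points: g'(t) = -2t^2 + 8t - 6 vanishes at t = 1, 3.
Since g''(t) = -4t + 8, we get g''(1) = 4 > 0 ⇒ local minimum; g''(3) = -4 < 0 ⇒ local maximum.
The local maximum is g(3) = 2.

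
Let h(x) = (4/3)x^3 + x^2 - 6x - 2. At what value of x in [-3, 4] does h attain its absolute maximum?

4

Differentiating, h'(x) = 4x^2 + 2x - 6; which vanishes at x = -3/2 and x = 1.
Candidates: h(-3) = -11, h(-3/2) = 19/4, h(1) = -17/3, h(4) = 226/3.
Hence the absolute maximum is 226/3 at x = 4.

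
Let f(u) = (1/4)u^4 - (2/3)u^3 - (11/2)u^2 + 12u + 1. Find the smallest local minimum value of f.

f'(u) = u^3 - 2u^2 - 11u + 12 = 0 at u = -3, 1, 4.
f''(u) = 3u^2 - 4u - 11. f''(-3) = 28 > 0 ⇒ local minimum; f''(1) = -12 < 0 ⇒ local maximum; f''(4) = 21 > 0 ⇒ local minimum.
So the smallest local minimum value is f(-3) = -185/4.

-185/4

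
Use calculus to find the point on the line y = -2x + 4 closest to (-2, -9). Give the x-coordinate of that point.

24/5

Minimize D(x)^2 = (x + 2)^2 + (-2x + 13)^2.
d/dx[D^2] = 2(x + 2) + 2·(-2)·(-2x + 13) = 0 ⇒ x = 24/5.
Then y = -28/5 and the distance is √(289/5) ≈ 7.6026.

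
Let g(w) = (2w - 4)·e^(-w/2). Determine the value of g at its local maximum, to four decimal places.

By the product rule, g'(w) = (-w + 4)·e^(-w/2). Since e^(-w/2) > 0, the only critical point is w = 4.
g''(4) has the same sign as -1 < 0, so this is a local maximum.
g(4) = (4)·e^(-2) ≈ 0.5413.

0.5413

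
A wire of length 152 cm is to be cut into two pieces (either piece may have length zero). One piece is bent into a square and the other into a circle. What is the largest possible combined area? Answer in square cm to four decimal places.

Let x be the length used for the square. Square side x/4; circle radius (152−x)/(2π).
A(x) = (x/4)² + π·((152−x)/(2π))² = x²/16 + (152−x)²/(4π) for 0 ≤ x ≤ 152. A'(x) = x/8 − (152−x)/(2π) = 0 gives x = 4·152/(π+4) ≈ 85.1351.
A'' > 0, so the interior critical point is a minimum; the maximum is at an endpoint. A(0) = 1838.5579 and A(152) = 1444.0000, so the largest area is 1838.5579.

1838.5579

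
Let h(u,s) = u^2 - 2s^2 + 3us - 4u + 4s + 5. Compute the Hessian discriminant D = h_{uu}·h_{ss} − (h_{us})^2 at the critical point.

∂h/∂u = 2u + 3s - 4 = 0 and ∂h/∂s = 3u - 4s + 4 = 0, so (u, s) = (4/17, 20/17).
The Hessian has h_{uu} = 2, h_{ss} = -4, h_{us} = 3, giving D = -17 < 0, so the point is a saddle point.
D = (2)·(-4) − (3)^2 = -17.

-17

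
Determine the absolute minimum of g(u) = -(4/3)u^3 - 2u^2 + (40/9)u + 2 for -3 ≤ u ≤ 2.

-70/9

Differentiating, g'(u) = -4u^2 - 4u + 40/9; which vanishes at u = -5/3 and u = 2/3.
Candidates: g(-3) = 20/3,  g(-5/3) = -388/81,  g(2/3) = 298/81,  g(2) = -70/9.
Hence the absolute minimum is -70/9 at u = 2.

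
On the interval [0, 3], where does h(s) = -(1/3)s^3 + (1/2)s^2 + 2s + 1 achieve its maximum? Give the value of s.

h'(s) = -s^2 + s + 2, whose only zero in [0, 3] is s = 2.
Candidates: h(0) = 1; h(2) = 13/3; h(3) = 5/2.
The maximum over the interval is 13/3, attained at s = 2.

2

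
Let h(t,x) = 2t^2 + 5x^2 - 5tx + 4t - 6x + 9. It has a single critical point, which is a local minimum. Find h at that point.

∂h/∂t = 4t - 5x + 4 = 0 and ∂h/∂x = -5t + 10x - 6 = 0, so (t, x) = (-2/3, 4/15).
The Hessian has h_{tt} = 4, h_{xx} = 10, h_{tx} = -5, giving D = 15 > 0 with h_{tt} > 0, so the point is a local minimum.
h(-2/3, 4/15) = 103/15.

103/15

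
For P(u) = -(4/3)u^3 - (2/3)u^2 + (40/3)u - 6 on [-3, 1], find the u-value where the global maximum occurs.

1

The derivative is -4u^2 - (4/3)u + 40/3, whose only zero in [-3, 1] is u = -2.
Compare values at every candidate in [-3, 1]: P(-3) = -16, P(-2) = -74/3, P(1) = 16/3.
The maximum over the interval is 16/3, attained at u = 1.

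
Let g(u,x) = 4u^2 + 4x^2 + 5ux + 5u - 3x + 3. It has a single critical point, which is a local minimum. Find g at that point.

∂g/∂u = 8u + 5x + 5 = 0 and ∂g/∂x = 5u + 8x - 3 = 0, so (u, x) = (-55/39, 49/39).
The Hessian has g_{uu} = 8, g_{xx} = 8, g_{ux} = 5, giving D = 39 > 0 with g_{uu} > 0, so the point is a local minimum.
g(-55/39, 49/39) = -94/39.

-94/39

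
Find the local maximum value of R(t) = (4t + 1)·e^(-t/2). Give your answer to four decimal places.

3.3349

R'(t) = 4·e^(-t/2) + (4t + 1)·(-1/2)·e^(-t/2) = (-2t + 7/2)·e^(-t/2). Since e^(-t/2) > 0, the only critical point is t = 7/4.
R''(7/4) has the same sign as -2 < 0, so this is a local maximum.
R(7/4) = (8)·e^(-7/8) ≈ 3.3349.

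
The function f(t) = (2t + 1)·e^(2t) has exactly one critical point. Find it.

-1

By the product rule, f'(t) = (4t + 4)·e^(2t). Since e^(2t) > 0, the only critical point is t = -1.
f''(-1) has the same sign as 4 > 0, so this is a local minimum.
f(-1) = (-1)·e^(-2) ≈ -0.1353.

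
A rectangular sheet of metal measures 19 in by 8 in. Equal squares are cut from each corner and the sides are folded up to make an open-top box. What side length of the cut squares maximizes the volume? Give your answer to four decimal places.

1.7462

With cut size x, the volume is V(x) = x(19 − 2x)(8 − 2x) for 0 < x < 4.
V'(x) = 12x^2 − 108x + 152. Setting V'(x) = 0 gives x ≈ 1.7462 (the root in (0, 4)).
V''(x) = 24x − 108 is negative there, so this is the maximum; V ≈ 122.0630.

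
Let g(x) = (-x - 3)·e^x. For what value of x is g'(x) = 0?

-4

Differentiating with the product rule gives g'(x) = (-x - 4)·e^x. Since e^x > 0, the only critical point is x = -4.
g''(-4) has the same sign as -1 < 0, so this is a local maximum.
g(-4) = (1)·e^(-4) ≈ 0.0183.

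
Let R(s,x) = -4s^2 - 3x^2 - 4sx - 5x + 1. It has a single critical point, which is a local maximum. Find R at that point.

∂R/∂s = -8s - 4x = 0 and ∂R/∂x = -4s - 6x - 5 = 0, so (s, x) = (5/8, -5/4).
The Hessian has R_{ss} = -8, R_{xx} = -6, R_{sx} = -4, giving D = 32 > 0 with R_{ss} < 0, so the point is a local maximum.
R(5/8, -5/4) = 33/8.

33/8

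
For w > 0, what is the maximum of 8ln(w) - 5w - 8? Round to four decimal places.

f'(w) = 8/w − 5 = 0 gives w = 8/5.
f''(w) = -8/w², which is negative for w > 0, so this is a local maximum.
f(8/5) = 8·ln(8/5) - 8 - 8 ≈ -12.2400.

-12.2400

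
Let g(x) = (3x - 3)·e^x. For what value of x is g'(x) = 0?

0

By the product rule, g'(x) = (3x)·e^x. Since e^x > 0, the only critical point is x = 0.
g''(0) has the same sign as 3 > 0, so this is a local minimum.
g(0) = (-3)·e^(0) ≈ -3.0000.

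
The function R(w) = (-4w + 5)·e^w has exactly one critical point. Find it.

1/4

Differentiating with the product rule gives R'(w) = (-4w + 1)·e^w. Since e^w > 0, the only critical point is w = 1/4.
R''(1/4) has the same sign as -4 < 0, so this is a local maximum.
R(1/4) = (4)·e^(1/4) ≈ 5.1361.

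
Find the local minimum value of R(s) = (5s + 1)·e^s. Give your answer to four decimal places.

-1.5060

By the product rule, R'(s) = (5s + 6)·e^s. Since e^s > 0, the only critical point is s = -6/5.
R''(-6/5) has the same sign as 5 > 0, so this is a local minimum.
R(-6/5) = (-5)·e^(-6/5) ≈ -1.5060.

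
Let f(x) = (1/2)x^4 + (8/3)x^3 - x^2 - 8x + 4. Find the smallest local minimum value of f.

-68/3

f'(x) = 2x^3 + 8x^2 - 2x - 8. Setting f'(x) = 0 gives x ∈ {-4, -1, 1}.
Second-derivative test with f''(x) = 6x^2 + 16x - 2: f''(-4) = 30 > 0 ⇒ local minimum; f''(-1) = -12 < 0 ⇒ local maximum; f''(1) = 20 > 0 ⇒ local minimum.
So the smallest local minimum value is f(-4) = -68/3.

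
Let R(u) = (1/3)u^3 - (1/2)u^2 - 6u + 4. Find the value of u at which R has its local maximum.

-2

R'(u) = u^2 - u - 6 = 0 at u = -2, 3.
R''(u) = 2u - 1. R''(-2) = -5 < 0 ⇒ local maximum; R''(3) = 5 > 0 ⇒ local minimum.
So the local maximum value is R(-2) = 34/3.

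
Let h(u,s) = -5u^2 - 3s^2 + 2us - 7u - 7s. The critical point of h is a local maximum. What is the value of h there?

35/4

∂h/∂u = -10u + 2s - 7 = 0 and ∂h/∂s = 2u - 6s - 7 = 0, so (u, s) = (-1, -3/2).
The Hessian has h_{uu} = -10, h_{ss} = -6, h_{us} = 2, giving D = 56 > 0 with h_{uu} < 0, so the point is a local maximum.
h(-1, -3/2) = 35/4.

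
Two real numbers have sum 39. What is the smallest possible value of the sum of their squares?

With a + b = 39, a^2 + b^2 = a^2 + (39 − a)^2.
The derivative 2a − 2(39 − a) = 4a − 78 vanishes at a = 39/2; second derivative 4 > 0, a minimum.
The minimum is 2·(39/2)^2 = 1521/2.

1521/2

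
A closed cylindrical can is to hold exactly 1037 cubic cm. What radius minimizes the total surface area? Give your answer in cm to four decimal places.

With radius r and height h, πr²h = 1037 so h = 1037/(πr²), and S(r) = 2πr² + 2πrh = 2πr² + 2·1037/r.
S'(r) = 4πr − 2·1037/r² = 0 ⇒ r³ = 1037/(2π), so r ≈ 5.4853 and h = 2r ≈ 10.9706.
S''(r) = 4π + 4·1037/r³ > 0, so this is the minimum; S ≈ 567.1532.

5.4853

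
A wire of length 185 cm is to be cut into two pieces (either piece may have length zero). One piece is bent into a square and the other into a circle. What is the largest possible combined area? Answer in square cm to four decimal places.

Let x be the length used for the square. Square side x/4; circle radius (185−x)/(2π).
A(x) = (x/4)² + π·((185−x)/(2π))² = x²/16 + (185−x)²/(4π) for 0 ≤ x ≤ 185. A'(x) = x/8 − (185−x)/(2π) = 0 gives x = 4·185/(π+4) ≈ 103.6183.
A'' > 0, so the interior critical point is a minimum; the maximum is at an endpoint. A(0) = 2723.5390 and A(185) = 2139.0625, so the largest area is 2723.5390.

2723.5390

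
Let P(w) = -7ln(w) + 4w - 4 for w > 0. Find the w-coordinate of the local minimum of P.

P'(w) = -7/w + 4 = 0 gives w = 7/4.
P''(w) = 7/w², which is positive for w > 0, so this is a local minimum.
P(7/4) = -7·ln(7/4) + 7 - 4 ≈ -0.9173.

7/4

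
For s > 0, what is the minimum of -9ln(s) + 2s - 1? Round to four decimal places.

g'(s) = -9/s + 2 = 0 gives s = 9/2.
g''(s) = 9/s², which is positive for s > 0, so this is a local minimum.
g(9/2) = -9·ln(9/2) + 9 - 1 ≈ -5.5367.

-5.5367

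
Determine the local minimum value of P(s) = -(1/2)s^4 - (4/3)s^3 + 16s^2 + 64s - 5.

Critical points: P'(s) = -2s^3 - 4s^2 + 32s + 64 vanishes at s = -4, -2, 4.
Since P''(s) = -6s^2 - 8s + 32, we get P''(-4) = -32 < 0 ⇒ local maximum; P''(-2) = 24 > 0 ⇒ local minimum; P''(4) = -96 < 0 ⇒ local maximum.
So the local minimum value is P(-2) = -199/3.

-199/3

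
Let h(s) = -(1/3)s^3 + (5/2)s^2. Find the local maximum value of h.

h'(s) = -s^2 + 5s = 0 at s = 0, 5.
Since h''(s) = -2s + 5, we get h''(0) = 5 > 0 ⇒ local minimum; h''(5) = -5 < 0 ⇒ local maximum.
So the local maximum value is h(5) = 125/6.

125/6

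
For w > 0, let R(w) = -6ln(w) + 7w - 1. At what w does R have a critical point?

6/7

R'(w) = -6/w + 7 = 0 gives w = 6/7.
R''(w) = 6/w², which is positive for w > 0, so this is a local minimum.
R(6/7) = -6·ln(6/7) + 6 - 1 ≈ 5.9249.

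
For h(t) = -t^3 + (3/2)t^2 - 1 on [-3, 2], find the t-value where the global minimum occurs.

2

Differentiating, h'(t) = -3t^2 + 3t; which vanishes at t = 0 and t = 1.
Candidates: h(-3) = 79/2; h(0) = -1; h(1) = -1/2; h(2) = -3.
So the minimum is h(2) = -3.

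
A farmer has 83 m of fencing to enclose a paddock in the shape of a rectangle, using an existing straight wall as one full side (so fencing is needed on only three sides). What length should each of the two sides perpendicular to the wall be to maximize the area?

83/4

Let the sides perpendicular to the wall have length x and the parallel side y, so 2x + y = 83 and the area is A = xy = x(83 − 2x).
A'(x) = 83 − 4x = 0 gives x = 83/4, and A''(x) = −4 < 0 confirms a maximum.
Then y = 83 − 2·83/4 = 83/2 and A = 6889/8.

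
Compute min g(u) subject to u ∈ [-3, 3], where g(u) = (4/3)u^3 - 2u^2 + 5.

Differentiating, g'(u) = 4u^2 - 4u; which vanishes at u = 0 and u = 1.
Candidates: g(-3) = -49; g(0) = 5; g(1) = 13/3; g(3) = 23.
The minimum over the interval is -49, attained at u = -3.

-49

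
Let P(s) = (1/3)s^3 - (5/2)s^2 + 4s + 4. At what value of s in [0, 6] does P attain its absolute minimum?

4

P'(s) = s^2 - 5s + 4, which vanishes at s = 1 and s = 4.
Compare values at every candidate in [0, 6]: P(0) = 4, P(1) = 35/6, P(4) = 4/3, P(6) = 10.
So the minimum is P(4) = 4/3.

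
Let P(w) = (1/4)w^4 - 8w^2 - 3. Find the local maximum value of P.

P'(w) = w^3 - 16w = 0 at w = -4, 0, 4.
Second-derivative test with P''(w) = 3w^2 - 16: P''(-4) = 32 > 0 ⇒ local minimum; P''(0) = -16 < 0 ⇒ local maximum; P''(4) = 32 > 0 ⇒ local minimum.
So the local maximum value is P(0) = -3.

-3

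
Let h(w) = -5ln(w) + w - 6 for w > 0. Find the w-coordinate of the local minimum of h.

5

h'(w) = -5/w + 1 = 0 gives w = 5.
h''(w) = 5/w², which is positive for w > 0, so this is a local minimum.
h(5) = -5·ln(5) + 5 - 6 ≈ -9.0472.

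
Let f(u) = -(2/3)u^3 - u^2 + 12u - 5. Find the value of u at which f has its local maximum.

f'(u) = -2u^2 - 2u + 12. Setting f'(u) = 0 gives u ∈ {-3, 2}.
Since f''(u) = -4u - 2, we get f''(-3) = 10 > 0 ⇒ local minimum; f''(2) = -10 < 0 ⇒ local maximum.
The local maximum is f(2) = 29/3.

2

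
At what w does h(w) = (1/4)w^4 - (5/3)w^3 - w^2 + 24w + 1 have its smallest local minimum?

-2

h'(w) = w^3 - 5w^2 - 2w + 24. Setting h'(w) = 0 gives w ∈ {-2, 3, 4}.
Second-derivative test with h''(w) = 3w^2 - 10w - 2: h''(-2) = 30 > 0 ⇒ local minimum; h''(3) = -5 < 0 ⇒ local maximum; h''(4) = 6 > 0 ⇒ local minimum.
Thus h has its smallest local minimum at w = -2, with value -101/3.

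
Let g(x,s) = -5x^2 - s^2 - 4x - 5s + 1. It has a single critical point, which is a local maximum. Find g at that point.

∂g/∂x = -10x - 4 = 0 and ∂g/∂s = -2s - 5 = 0, so (x, s) = (-2/5, -5/2).
The Hessian has g_{xx} = -10, g_{ss} = -2, g_{xs} = 0, giving D = 20 > 0 with g_{xx} < 0, so the point is a local maximum.
g(-2/5, -5/2) = 161/20.

161/20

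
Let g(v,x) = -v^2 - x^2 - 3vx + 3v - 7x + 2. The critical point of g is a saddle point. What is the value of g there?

∂g/∂v = -2v - 3x + 3 = 0 and ∂g/∂x = -3v - 2x - 7 = 0, so (v, x) = (-27/5, 23/5).
The Hessian has g_{vv} = -2, g_{xx} = -2, g_{vx} = -3, giving D = -5 < 0, so the point is a saddle point.
g(-27/5, 23/5) = -111/5.

-111/5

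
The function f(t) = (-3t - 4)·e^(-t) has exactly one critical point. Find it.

Differentiating with the product rule gives f'(t) = (3t + 1)·e^(-t). Since e^(-t) > 0, the only critical point is t = -1/3.
f''(-1/3) has the same sign as 3 > 0, so this is a local minimum.
f(-1/3) = (-3)·e^(1/3) ≈ -4.1868.

-1/3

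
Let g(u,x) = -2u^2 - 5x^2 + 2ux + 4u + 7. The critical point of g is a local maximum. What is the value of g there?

∂g/∂u = -4u + 2x + 4 = 0 and ∂g/∂x = 2u - 10x = 0, so (u, x) = (10/9, 2/9).
The Hessian has g_{uu} = -4, g_{xx} = -10, g_{ux} = 2, giving D = 36 > 0 with g_{uu} < 0, so the point is a local maximum.
g(10/9, 2/9) = 83/9.

83/9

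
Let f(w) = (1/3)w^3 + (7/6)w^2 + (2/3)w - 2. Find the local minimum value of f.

-341/162

f'(w) = w^2 + (7/3)w + 2/3 = 0 at w = -2, -1/3.
Since f''(w) = 2w + 7/3, we get f''(-2) = -5/3 < 0 ⇒ local maximum; f''(-1/3) = 5/3 > 0 ⇒ local minimum.
So the local minimum value is f(-1/3) = -341/162.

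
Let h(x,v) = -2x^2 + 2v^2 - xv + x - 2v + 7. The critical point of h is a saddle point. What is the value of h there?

∂h/∂x = -4x - v + 1 = 0 and ∂h/∂v = -x + 4v - 2 = 0, so (x, v) = (2/17, 9/17).
The Hessian has h_{xx} = -4, h_{vv} = 4, h_{xv} = -1, giving D = -17 < 0, so the point is a saddle point.
h(2/17, 9/17) = 111/17.

111/17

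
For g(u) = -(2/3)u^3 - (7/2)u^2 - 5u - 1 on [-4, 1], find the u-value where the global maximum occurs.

-4

g'(u) = -2u^2 - 7u - 5, which vanishes at u = -5/2 and u = -1.
Evaluating at the critical points and endpoints: g(-4) = 17/3,  g(-5/2) = 1/24,  g(-1) = 7/6,  g(1) = -61/6.
The maximum over the interval is 17/3, attained at u = -4.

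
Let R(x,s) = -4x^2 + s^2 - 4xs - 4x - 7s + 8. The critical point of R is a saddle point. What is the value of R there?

47/8

∂R/∂x = -8x - 4s - 4 = 0 and ∂R/∂s = -4x + 2s - 7 = 0, so (x, s) = (-9/8, 5/4).
The Hessian has R_{xx} = -8, R_{ss} = 2, R_{xs} = -4, giving D = -32 < 0, so the point is a saddle point.
R(-9/8, 5/4) = 47/8.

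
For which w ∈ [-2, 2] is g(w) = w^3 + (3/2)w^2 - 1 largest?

Differentiating, g'(w) = 3w^2 + 3w; which vanishes at w = -1 and w = 0.
Evaluating at the critical points and endpoints: g(-2) = -3, g(-1) = -1/2, g(0) = -1, g(2) = 13.
So the maximum is g(2) = 13.

2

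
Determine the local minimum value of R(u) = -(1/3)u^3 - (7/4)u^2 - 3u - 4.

-7/3

R'(u) = -u^2 - (7/2)u - 3 = 0 at u = -2, -3/2.
Second-derivative test with R''(u) = -2u - 7/2: R''(-2) = 1/2 > 0 ⇒ local minimum; R''(-3/2) = -1/2 < 0 ⇒ local maximum.
Thus R has its local minimum at u = -2, with value -7/3.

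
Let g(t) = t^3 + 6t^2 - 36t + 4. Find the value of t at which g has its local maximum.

-6

Critical points: g'(t) = 3t^2 + 12t - 36 vanishes at t = -6, 2.
Since g''(t) = 6t + 12, we get g''(-6) = -24 < 0 ⇒ local maximum; g''(2) = 24 > 0 ⇒ local minimum.
The local maximum is g(-6) = 220.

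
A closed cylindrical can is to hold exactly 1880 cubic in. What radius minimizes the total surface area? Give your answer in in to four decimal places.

6.6885

With radius r and height h, πr²h = 1880 so h = 1880/(πr²), and S(r) = 2πr² + 2πrh = 2πr² + 2·1880/r.
S'(r) = 4πr − 2·1880/r² = 0 ⇒ r³ = 1880/(2π), so r ≈ 6.6885 and h = 2r ≈ 13.3769.
S''(r) = 4π + 4·1880/r³ > 0, so this is the minimum; S ≈ 843.2437.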